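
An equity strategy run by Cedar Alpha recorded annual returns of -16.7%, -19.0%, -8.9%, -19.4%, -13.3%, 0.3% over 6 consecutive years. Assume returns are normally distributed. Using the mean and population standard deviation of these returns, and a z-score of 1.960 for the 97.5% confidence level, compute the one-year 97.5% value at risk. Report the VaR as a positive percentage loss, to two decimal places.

26.32

Mean return r̄ = -77.00 / 6 = -12.8333%
Population σ = √[Σ(r − r̄)² / 6] = √[284.2733 / 6] = √47.3789 = 6.8832%
VaR = −(r̄ − z·σ) = −(-12.8333 − 1.960 × 6.8832) = −(-26.3244) = 26.3244%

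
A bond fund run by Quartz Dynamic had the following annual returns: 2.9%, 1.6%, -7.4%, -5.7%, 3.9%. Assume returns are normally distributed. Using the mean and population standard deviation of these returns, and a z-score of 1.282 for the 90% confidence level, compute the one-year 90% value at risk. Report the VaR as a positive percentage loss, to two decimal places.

6.93

μ = (2.9 + 1.6 − 7.4 − 5.7 + 3.9) / 5 = -4.70 / 5 = -0.9400%
Σ(r − μ)² = (2.9 − (-0.9400))² + (1.6 − (-0.9400))² + (-7.4 − (-0.9400))² + … = 109.0120
σ = √[109.0120 / 5] = 4.6693%
VaR = −(μ − z·σ) = −(-0.9400 − 1.282 × 4.6693) = −(-6.9260) = 6.9260%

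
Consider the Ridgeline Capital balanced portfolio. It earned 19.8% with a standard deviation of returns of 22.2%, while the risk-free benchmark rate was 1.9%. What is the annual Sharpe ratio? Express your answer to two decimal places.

Sharpe = (Rp − Rf) / σp = (19.8% − 1.9%) / 22.2% = 17.90% / 22.2% = 0.8063

0.81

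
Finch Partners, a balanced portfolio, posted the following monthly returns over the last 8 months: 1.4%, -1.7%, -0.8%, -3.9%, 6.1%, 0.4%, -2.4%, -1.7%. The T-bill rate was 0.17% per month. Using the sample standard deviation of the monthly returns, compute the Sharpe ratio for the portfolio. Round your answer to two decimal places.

r̄ = (1.4 − 1.7 − 0.8 − 3.9 + 6.1 + 0.4 − 2.4 − 1.7) / 8 = -2.60 / 8 = -0.3250%
Σ(r − r̄)² = (1.4 − (-0.3250))² + (-1.7 − (-0.3250))² + … = 65.8750
σ = √[65.8750 / 7] = 3.0677%
Sharpe = (r̄ − rf) / σ = (-0.3250 − 0.17) / 3.0677 = -0.4950 / 3.0677 = -0.1614

-0.16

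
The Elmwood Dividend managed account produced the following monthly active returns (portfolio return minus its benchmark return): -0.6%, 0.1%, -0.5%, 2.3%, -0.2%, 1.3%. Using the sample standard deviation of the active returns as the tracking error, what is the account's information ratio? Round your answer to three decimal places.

r̄ = (-0.6 + 0.1 − 0.5 + 2.3 − 0.2 + 1.3) / 6 = 0.4000%
Sample σ = √[Σ(r − r̄)² / 5] = √[6.6800 / 5] = √1.3360 = 1.1559%
IR = r̄ / tracking error = 0.4000 / 1.1559 = 0.3461

0.346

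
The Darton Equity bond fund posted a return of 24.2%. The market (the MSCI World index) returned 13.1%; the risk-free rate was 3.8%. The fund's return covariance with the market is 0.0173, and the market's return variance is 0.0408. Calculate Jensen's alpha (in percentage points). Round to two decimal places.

β = Cov / Var = 0.0173 / 0.0408 = 0.4240
E[R] = Rf + β(Rm − Rf) = 3.8% + 0.4240 × (13.1% − 3.8%) = 7.7432%
α = Rp − E[R] = 24.2% − 7.7432% = 16.4568

16.46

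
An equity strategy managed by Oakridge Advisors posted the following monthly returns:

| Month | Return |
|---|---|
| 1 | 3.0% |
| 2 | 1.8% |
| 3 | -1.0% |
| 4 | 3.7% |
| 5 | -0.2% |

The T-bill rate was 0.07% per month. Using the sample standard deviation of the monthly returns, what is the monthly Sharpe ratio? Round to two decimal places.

0.69

Mean return r̄ = 7.30 / 5 = 1.4600%
Σ(r − r̄)² = (3 − 1.4600)² + (1.8 − 1.4600)² + … = 16.3120
sample σ = √(16.3120 / 4) = √4.0780 = 2.0194%
Sharpe = (r̄ − rf) / σ = (1.4600 − 0.07) / 2.0194 = 1.3900 / 2.0194 = 0.6883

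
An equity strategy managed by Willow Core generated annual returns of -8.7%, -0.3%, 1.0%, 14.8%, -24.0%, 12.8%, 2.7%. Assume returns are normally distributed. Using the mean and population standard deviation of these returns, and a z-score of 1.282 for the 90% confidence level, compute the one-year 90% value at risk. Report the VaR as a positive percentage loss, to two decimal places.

15.89

μ = (-8.7 − 0.3 + 1 + 14.8 − 24 + 12.8 + 2.7) / 7 = -1.70 / 7 = -0.2429%
Σ(r − μ)² = 1042.5371; population σ = √(1042.5371/7) = 12.2038%
VaR = −(μ − z·σ) = −(-0.2429 − 1.282 × 12.2038) = −(-15.8882) = 15.8882%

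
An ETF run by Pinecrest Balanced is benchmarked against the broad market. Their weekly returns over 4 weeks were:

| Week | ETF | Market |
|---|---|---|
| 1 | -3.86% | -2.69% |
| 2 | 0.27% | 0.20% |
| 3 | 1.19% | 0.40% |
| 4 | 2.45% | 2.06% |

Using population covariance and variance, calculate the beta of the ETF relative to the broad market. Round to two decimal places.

1.37

r̄p = 0.0125%,  r̄m = -0.0075%
Cov = Σ(rp − r̄p)(rm − r̄m) / 4 = 3.9902
Var(rm) = Σ(rm − r̄m)² / 4 = 2.9199
β = Cov / Var = 3.9902 / 2.9199 = 1.3666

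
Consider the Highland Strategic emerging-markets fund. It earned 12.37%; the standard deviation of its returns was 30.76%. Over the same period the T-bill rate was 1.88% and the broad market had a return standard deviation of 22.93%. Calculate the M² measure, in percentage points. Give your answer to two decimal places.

9.70

Sharpe = (Rp − Rf) / σp = (12.37% − 1.88%) / 30.76% = 0.3410
M² = Rf + Sharpe × σm = 1.88% + 0.3410 × 22.93% = 9.6991%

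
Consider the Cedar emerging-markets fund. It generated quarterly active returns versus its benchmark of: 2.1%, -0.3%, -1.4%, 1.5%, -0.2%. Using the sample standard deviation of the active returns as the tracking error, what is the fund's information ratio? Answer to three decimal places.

Mean return r̄ = 1.70 / 5 = 0.3400%
Σ(r − r̄)² = (2.1 − 0.3400)² + (-0.3 − 0.3400)² + (-1.4 − 0.3400)² + … = 8.1720
sample σ = √(8.1720 / 4) = √2.0430 = 1.4293%
IR = r̄ / tracking error = 0.3400 / 1.4293 = 0.2379

0.238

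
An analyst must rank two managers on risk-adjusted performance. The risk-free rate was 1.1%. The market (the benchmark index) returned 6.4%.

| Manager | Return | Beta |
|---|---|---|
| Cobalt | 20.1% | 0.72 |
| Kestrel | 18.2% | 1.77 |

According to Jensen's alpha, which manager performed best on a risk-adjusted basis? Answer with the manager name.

Cobalt

Cobalt: α = 20.1% − [1.1% + 0.72 × (6.4% − 1.1%)] = 15.184
Kestrel: α = 18.2% − [1.1% + 1.77 × (6.4% − 1.1%)] = 7.719
Highest: Cobalt (15.184).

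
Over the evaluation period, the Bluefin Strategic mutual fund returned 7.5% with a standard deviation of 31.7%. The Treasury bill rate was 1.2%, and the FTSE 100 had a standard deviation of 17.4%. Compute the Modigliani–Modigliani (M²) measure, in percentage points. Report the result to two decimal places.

Sharpe = (Rp − Rf) / σp = (7.5% − 1.2%) / 31.7% = 0.1987
M² = Rf + Sharpe × σm = 1.2% + 0.1987 × 17.4% = 4.6574%

4.66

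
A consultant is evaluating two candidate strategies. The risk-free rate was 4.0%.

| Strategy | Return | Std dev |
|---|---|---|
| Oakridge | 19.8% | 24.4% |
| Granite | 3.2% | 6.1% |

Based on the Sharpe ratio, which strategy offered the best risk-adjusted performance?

Oakridge: Sharpe ratio = (19.8% − 4.0%) / 24.4% = 0.648
Granite: Sharpe ratio = (3.2% − 4.0%) / 6.1% = -0.131
Highest: Oakridge (0.648).

Oakridge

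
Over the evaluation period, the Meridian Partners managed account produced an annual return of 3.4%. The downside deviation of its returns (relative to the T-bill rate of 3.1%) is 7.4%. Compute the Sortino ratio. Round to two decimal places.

Sortino = (Rp − Rf) / σd = (3.4% − 3.1%) / 7.4% = 0.30% / 7.4% = 0.0405

0.04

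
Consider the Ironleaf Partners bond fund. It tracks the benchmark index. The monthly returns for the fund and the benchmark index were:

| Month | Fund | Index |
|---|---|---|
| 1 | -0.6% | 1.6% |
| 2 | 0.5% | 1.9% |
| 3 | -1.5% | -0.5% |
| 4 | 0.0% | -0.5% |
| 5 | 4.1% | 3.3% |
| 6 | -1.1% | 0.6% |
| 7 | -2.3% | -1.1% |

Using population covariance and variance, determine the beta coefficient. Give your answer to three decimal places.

r̄p = -0.1286%,  r̄m = 0.7571%
Cov = Σ(rp − r̄p)(rm − r̄m) / 7 = 2.4031
Var(rm) = Σ(rm − r̄m)² / 7 = 2.1596
β = Cov / Var = 2.4031 / 2.1596 = 1.1128

1.113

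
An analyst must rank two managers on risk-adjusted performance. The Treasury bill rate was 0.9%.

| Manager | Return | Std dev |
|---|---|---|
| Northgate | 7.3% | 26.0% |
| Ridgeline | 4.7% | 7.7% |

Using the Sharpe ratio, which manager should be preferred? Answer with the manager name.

Northgate: Sharpe ratio = (7.3% − 0.9%) / 26.0% = 0.246
Ridgeline: Sharpe ratio = (4.7% − 0.9%) / 7.7% = 0.494
Highest: Ridgeline (0.494).

Ridgeline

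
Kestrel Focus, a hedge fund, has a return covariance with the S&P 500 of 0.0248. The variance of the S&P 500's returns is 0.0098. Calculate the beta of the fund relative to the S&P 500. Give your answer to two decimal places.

β = Cov(Rp, Rm) / Var(Rm) = 0.0248 / 0.0098 = 2.5306

2.53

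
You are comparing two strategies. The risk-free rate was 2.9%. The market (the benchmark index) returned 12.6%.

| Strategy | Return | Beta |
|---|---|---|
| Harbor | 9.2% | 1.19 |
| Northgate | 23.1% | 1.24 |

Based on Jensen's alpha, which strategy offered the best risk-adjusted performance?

Harbor: α = 9.2% − [2.9% + 1.19 × (12.6% − 2.9%)] = -5.243
Northgate: α = 23.1% − [2.9% + 1.24 × (12.6% − 2.9%)] = 8.172
Highest: Northgate (8.172).

Northgate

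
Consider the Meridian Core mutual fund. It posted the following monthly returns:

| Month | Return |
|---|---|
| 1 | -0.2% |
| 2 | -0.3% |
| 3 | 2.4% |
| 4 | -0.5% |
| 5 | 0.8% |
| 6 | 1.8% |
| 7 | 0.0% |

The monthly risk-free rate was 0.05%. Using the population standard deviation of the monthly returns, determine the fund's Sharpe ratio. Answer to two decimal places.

0.50

Mean return μ = 4.00 / 7 = 0.5714%
Population σ = √[Σ(r − μ)² / 7] = √[7.7343 / 7] = √1.1049 = 1.0511%
Sharpe = (μ − rf) / σ = (0.5714 − 0.05) / 1.0511 = 0.5214 / 1.0511 = 0.4961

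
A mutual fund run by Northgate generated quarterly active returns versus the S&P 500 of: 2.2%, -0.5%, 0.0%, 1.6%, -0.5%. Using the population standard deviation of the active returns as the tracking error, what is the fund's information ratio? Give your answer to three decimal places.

0.498

Mean return r̄ = 2.80 / 5 = 0.5600%
Σ(r − r̄)² = 6.3320; population σ = √(6.3320/5) = 1.1253%
IR = r̄ / tracking error = 0.5600 / 1.1253 = 0.4976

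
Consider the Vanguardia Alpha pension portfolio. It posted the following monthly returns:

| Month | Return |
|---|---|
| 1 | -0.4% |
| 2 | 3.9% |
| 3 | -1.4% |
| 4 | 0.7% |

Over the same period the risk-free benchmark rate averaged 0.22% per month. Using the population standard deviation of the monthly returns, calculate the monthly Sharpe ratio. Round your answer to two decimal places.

0.24

μ = (-0.4 + 3.9 − 1.4 + 0.7) / 4 = 2.80 / 4 = 0.7000%
Σ(r − μ)² = (-0.4 − 0.7000)² + (3.9 − 0.7000)² + … = 15.8600
population σ = √(15.8600 / 4) = √3.9650 = 1.9912%
Sharpe = (μ − rf) / σ = (0.7000 − 0.22) / 1.9912 = 0.4800 / 1.9912 = 0.2411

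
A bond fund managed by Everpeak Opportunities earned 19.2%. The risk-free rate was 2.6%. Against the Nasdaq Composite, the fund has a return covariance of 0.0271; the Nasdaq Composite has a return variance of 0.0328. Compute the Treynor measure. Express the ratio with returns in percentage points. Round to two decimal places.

20.09

β = Cov / Var = 0.0271 / 0.0328 = 0.8262
Treynor = (Rp − Rf) / β = (19.2% − 2.6%) / 0.8262 = 16.60 / 0.8262 = 20.0920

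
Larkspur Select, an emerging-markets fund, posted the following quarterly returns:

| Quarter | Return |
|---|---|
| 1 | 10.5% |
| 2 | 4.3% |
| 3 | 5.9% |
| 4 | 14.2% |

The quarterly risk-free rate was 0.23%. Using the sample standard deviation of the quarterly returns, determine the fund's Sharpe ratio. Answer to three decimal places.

r̄ = (10.5 + 4.3 + 5.9 + 14.2) / 4 = 34.90 / 4 = 8.7250%
Σ(r − r̄)² = (10.5 − 8.7250)² + (4.3 − 8.7250)² + (5.9 − 8.7250)² + … = 60.6875
sample σ = √(60.6875 / 3) = √20.2292 = 4.4977%
Sharpe = (r̄ − rf) / σ = (8.7250 − 0.23) / 4.4977 = 8.4950 / 4.4977 = 1.8887

1.889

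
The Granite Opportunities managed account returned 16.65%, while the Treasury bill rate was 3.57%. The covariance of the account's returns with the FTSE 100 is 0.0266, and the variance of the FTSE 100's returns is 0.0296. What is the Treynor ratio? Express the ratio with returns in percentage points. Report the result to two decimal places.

β = Cov / Var = 0.0266 / 0.0296 = 0.8986
Treynor = (Rp − Rf) / β = (16.65% − 3.57%) / 0.8986 = 13.08 / 0.8986 = 14.5560

14.56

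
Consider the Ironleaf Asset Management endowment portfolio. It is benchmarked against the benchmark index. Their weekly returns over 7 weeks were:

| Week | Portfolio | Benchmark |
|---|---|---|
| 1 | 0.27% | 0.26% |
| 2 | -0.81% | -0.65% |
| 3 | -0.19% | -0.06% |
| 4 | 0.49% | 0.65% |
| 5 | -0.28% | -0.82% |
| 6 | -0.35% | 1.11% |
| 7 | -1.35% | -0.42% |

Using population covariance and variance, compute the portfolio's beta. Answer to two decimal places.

0.45

r̄p = -0.3171%,  r̄m = 0.0100%
Cov = Σ(rp − r̄p)(rm − r̄m) / 7 = 0.1938
Var(rm) = Σ(rm − r̄m)² / 7 = 0.4281
β = Cov / Var = 0.1938 / 0.4281 = 0.4527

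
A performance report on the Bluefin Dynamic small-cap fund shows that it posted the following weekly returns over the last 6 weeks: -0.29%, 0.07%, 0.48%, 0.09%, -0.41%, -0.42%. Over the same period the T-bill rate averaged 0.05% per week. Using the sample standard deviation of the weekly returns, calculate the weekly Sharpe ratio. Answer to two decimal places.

-0.37

μ = (-0.29 + 0.07 + 0.48 + 0.09 − 0.41 − 0.42) / 6 = -0.0800%
Sample σ = √[Σ(r − μ)² / 5] = √[0.6336 / 5] = √0.1267 = 0.3559%
Sharpe = (μ − rf) / σ = (-0.0800 − 0.05) / 0.3559 = -0.1300 / 0.3559 = -0.3653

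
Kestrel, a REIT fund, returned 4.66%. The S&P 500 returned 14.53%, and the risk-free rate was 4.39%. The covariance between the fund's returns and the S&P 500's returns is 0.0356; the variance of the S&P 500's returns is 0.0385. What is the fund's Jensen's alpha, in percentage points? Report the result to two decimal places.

-9.11

β = Cov / Var = 0.0356 / 0.0385 = 0.9247
E[R] = Rf + β(Rm − Rf) = 4.39% + 0.9247 × (14.53% − 4.39%) = 13.7665%
α = Rp − E[R] = 4.66% − 13.7665% = -9.1065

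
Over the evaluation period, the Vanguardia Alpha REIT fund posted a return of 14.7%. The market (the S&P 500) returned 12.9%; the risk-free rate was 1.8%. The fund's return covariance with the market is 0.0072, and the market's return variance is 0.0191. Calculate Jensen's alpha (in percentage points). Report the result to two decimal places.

8.72

β = Cov / Var = 0.0072 / 0.0191 = 0.3770
E[R] = Rf + β(Rm − Rf) = 1.8% + 0.3770 × (12.9% − 1.8%) = 5.9847%
α = Rp − E[R] = 14.7% − 5.9847% = 8.7153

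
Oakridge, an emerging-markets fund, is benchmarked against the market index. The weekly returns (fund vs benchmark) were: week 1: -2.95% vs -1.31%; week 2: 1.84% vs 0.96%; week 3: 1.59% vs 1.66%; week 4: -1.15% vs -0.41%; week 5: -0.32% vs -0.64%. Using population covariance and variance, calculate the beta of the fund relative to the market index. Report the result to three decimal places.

1.510

r̄p = -0.1980%,  r̄m = 0.0520%
Cov = Σ(rp − r̄p)(rm − r̄m) / 5 = 1.7996
Var(rm) = Σ(rm − r̄m)² / 5 = 1.1915
β = Cov / Var = 1.7996 / 1.1915 = 1.5104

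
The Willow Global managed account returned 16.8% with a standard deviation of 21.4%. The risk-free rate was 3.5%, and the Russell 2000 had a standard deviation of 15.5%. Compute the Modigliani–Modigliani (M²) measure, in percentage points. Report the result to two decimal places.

13.13

Sharpe = (Rp − Rf) / σp = (16.8% − 3.5%) / 21.4% = 0.6215
M² = Rf + Sharpe × σm = 3.5% + 0.6215 × 15.5% = 13.1333%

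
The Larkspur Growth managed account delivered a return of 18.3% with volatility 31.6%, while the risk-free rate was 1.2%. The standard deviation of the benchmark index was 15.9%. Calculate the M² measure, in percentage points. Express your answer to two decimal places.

9.80

Sharpe = (Rp − Rf) / σp = (18.3% − 1.2%) / 31.6% = 0.5411
M² = Rf + Sharpe × σm = 1.2% + 0.5411 × 15.9% = 9.8035%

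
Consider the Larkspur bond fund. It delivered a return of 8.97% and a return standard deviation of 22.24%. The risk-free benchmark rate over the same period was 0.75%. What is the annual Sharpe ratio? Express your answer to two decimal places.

0.37

Sharpe = (Rp − Rf) / σp = (8.97% − 0.75%) / 22.24% = 8.22% / 22.24% = 0.3696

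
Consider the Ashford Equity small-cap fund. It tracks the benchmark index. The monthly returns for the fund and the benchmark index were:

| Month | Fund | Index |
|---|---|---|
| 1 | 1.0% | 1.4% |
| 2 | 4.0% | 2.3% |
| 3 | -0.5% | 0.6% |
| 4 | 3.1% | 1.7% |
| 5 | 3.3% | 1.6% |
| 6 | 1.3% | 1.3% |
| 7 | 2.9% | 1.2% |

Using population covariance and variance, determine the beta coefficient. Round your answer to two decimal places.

2.62

r̄p = 2.1571%,  r̄m = 1.4429%
Cov = Σ(rp − r̄p)(rm − r̄m) / 7 = 0.6047
Var(rm) = Σ(rm − r̄m)² / 7 = 0.2310
β = Cov / Var = 0.6047 / 0.2310 = 2.6177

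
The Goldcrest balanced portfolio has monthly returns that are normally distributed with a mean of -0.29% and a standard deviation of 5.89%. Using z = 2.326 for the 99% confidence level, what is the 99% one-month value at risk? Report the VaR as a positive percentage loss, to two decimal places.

VaR (as % loss) = −(μ − z·σ) = −(-0.29% − 2.326 × 5.89%) = −(-13.99014%) = 13.99014%

13.99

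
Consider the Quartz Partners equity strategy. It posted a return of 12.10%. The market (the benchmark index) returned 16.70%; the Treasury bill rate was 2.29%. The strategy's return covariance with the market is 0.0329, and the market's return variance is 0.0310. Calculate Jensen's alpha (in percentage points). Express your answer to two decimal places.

-5.48

β = Cov / Var = 0.0329 / 0.0310 = 1.0613
E[R] = Rf + β(Rm − Rf) = 2.29% + 1.0613 × (16.70% − 2.29%) = 17.5833%
α = Rp − E[R] = 12.10% − 17.5833% = -5.4833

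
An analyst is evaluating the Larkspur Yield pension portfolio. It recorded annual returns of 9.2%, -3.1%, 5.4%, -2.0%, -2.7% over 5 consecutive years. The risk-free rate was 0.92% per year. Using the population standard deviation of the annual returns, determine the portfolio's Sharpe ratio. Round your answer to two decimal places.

Mean return r̄ = 6.80 / 5 = 1.3600%
Σ(r − r̄)² = (9.2 − 1.3600)² + (-3.1 − 1.3600)² + (5.4 − 1.3600)² + … = 125.4520
population σ = √(125.4520 / 5) = √25.0904 = 5.0090%
Sharpe = (r̄ − rf) / σ = (1.3600 − 0.92) / 5.0090 = 0.4400 / 5.0090 = 0.0878

0.09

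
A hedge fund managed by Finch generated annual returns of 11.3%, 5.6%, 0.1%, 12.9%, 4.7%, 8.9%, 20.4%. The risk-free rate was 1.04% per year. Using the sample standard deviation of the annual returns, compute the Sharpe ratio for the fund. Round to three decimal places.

Mean return r̄ = 63.90 / 7 = 9.1286%
Σ(r − r̄)² = (11.3 − 9.1286)² + (5.6 − 9.1286)² + … = 259.6143
σ = √[259.6143 / 6] = 6.5779%
Sharpe = (r̄ − rf) / σ = (9.1286 − 1.04) / 6.5779 = 8.0886 / 6.5779 = 1.2297

1.230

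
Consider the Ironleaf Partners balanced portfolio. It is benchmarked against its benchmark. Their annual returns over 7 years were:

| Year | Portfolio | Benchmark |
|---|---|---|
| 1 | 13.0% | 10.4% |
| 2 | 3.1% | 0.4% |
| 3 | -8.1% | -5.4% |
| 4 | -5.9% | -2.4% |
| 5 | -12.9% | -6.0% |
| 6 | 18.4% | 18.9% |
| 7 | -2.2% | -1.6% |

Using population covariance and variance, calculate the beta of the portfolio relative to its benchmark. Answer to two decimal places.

1.20

r̄p = 0.7714%,  r̄m = 2.0429%
Cov = Σ(rp − r̄p)(rm − r̄m) / 7 = 87.4269
Var(rm) = Σ(rm − r̄m)² / 7 = 72.8282
β = Cov / Var = 87.4269 / 72.8282 = 1.2005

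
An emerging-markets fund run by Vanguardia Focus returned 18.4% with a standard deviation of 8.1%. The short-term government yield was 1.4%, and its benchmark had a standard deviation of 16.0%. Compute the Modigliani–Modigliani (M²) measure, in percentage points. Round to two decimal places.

Sharpe = (Rp − Rf) / σp = (18.4% − 1.4%) / 8.1% = 2.0988
M² = Rf + Sharpe × σm = 1.4% + 2.0988 × 16.0% = 34.9808%

34.98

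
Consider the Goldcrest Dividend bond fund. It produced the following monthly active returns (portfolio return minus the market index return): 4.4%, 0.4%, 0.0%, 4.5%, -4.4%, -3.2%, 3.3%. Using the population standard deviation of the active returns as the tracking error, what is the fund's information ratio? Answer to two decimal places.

r̄ = (4.4 + 0.4 + 0 + 4.5 − 4.4 − 3.2 + 3.3) / 7 = 5.00 / 7 = 0.7143%
Population σ = √[Σ(r − r̄)² / 7] = √[76.6886 / 7] = √10.9555 = 3.3099%
IR = r̄ / tracking error = 0.7143 / 3.3099 = 0.2158

0.22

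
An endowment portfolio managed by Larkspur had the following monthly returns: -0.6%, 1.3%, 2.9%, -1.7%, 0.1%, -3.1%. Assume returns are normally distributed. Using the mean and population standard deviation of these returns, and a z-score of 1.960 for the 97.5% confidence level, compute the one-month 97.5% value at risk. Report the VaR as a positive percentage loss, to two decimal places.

r̄ = (-0.6 + 1.3 + 2.9 − 1.7 + 0.1 − 3.1) / 6 = -1.10 / 6 = -0.1833%
Σ(r − r̄)² = 22.7683; population σ = √(22.7683/6) = 1.9480%
VaR = −(r̄ − z·σ) = −(-0.1833 − 1.960 × 1.9480) = −(-4.0014) = 4.0014%

4.00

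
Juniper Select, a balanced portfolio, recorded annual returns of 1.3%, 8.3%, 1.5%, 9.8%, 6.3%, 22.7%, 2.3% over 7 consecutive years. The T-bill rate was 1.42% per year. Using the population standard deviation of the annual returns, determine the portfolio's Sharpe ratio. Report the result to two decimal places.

μ = (1.3 + 8.3 + 1.5 + 9.8 + 6.3 + 22.7 + 2.3) / 7 = 7.4571%
Population σ = √[Σ(r − μ)² / 7] = √[339.8771 / 7] = √48.5539 = 6.9681%
Sharpe = (μ − rf) / σ = (7.4571 − 1.42) / 6.9681 = 6.0371 / 6.9681 = 0.8664

0.87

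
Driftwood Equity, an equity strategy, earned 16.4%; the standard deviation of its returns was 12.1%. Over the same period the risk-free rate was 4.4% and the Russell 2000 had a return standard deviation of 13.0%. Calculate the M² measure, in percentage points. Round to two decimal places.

17.29

Sharpe = (Rp − Rf) / σp = (16.4% − 4.4%) / 12.1% = 0.9917
M² = Rf + Sharpe × σm = 4.4% + 0.9917 × 13.0% = 17.2921%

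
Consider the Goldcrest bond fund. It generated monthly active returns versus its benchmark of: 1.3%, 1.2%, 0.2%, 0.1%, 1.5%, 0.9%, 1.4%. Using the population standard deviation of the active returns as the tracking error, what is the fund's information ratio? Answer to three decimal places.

r̄ = (1.3 + 1.2 + 0.2 + 0.1 + 1.5 + 0.9 + 1.4) / 7 = 6.60 / 7 = 0.9429%
Population std dev = √[1.9771 / 7] = 0.5315%
IR = r̄ / tracking error = 0.9429 / 0.5315 = 1.7740

1.774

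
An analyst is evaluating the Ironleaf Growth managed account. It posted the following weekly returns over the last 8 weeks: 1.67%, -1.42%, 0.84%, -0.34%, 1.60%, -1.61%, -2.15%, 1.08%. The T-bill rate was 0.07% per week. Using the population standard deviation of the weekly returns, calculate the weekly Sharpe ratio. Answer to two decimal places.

-0.08

Mean return r̄ = -0.330 / 8 = -0.0413%
Σ(r − r̄)² = (1.67 − (-0.0413))² + (-1.42 − (-0.0413))² + (0.84 − (-0.0413))² + … = 16.5539
σ = √[16.5539 / 8] = 1.4385%
Sharpe = (r̄ − rf) / σ = (-0.0413 − 0.07) / 1.4385 = -0.1113 / 1.4385 = -0.0774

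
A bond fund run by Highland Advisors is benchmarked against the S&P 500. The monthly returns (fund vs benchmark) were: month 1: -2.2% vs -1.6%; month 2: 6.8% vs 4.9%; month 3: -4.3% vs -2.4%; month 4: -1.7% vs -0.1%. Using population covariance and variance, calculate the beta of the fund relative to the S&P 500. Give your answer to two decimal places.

1.48

r̄p = -0.3500%,  r̄m = 0.2000%
Cov = Σ(rp − r̄p)(rm − r̄m) / 4 = 11.9025
Var(rm) = Σ(rm − r̄m)² / 4 = 8.0450
β = Cov / Var = 11.9025 / 8.0450 = 1.4795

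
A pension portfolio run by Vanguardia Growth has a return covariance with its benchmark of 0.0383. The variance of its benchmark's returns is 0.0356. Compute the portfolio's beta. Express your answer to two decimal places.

1.08

β = Cov(Rp, Rm) / Var(Rm) = 0.0383 / 0.0356 = 1.0758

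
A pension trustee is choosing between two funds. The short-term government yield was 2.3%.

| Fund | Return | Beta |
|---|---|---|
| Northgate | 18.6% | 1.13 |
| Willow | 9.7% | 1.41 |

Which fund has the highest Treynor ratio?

Northgate

Northgate: Treynor = (18.6% − 2.3%) / 1.13 = 14.425
Willow: Treynor = (9.7% − 2.3%) / 1.41 = 5.248
Highest: Northgate (14.425).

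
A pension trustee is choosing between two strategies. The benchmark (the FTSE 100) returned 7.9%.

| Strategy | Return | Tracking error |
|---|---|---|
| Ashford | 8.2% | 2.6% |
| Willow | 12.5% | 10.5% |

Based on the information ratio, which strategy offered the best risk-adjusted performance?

Ashford: IR = (8.2% − 7.9%) / 2.6% = 0.115
Willow: IR = (12.5% − 7.9%) / 10.5% = 0.438
Highest: Willow (0.438).

Willow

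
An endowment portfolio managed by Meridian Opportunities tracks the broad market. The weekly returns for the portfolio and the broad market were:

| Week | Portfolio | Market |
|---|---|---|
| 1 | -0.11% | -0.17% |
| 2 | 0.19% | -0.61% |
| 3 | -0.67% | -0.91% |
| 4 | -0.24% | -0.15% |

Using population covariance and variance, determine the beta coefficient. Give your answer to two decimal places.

0.41

r̄p = -0.2075%,  r̄m = -0.4600%
Cov = Σ(rp − r̄p)(rm − r̄m) / 4 = 0.0417
Var(rm) = Σ(rm − r̄m)² / 4 = 0.1013
β = Cov / Var = 0.0417 / 0.1013 = 0.4116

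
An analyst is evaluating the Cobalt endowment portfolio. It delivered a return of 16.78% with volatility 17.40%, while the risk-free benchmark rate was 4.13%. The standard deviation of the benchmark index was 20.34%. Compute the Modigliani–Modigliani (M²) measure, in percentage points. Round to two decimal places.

Sharpe = (Rp − Rf) / σp = (16.78% − 4.13%) / 17.40% = 0.7270
M² = Rf + Sharpe × σm = 4.13% + 0.7270 × 20.34% = 18.9172%

18.92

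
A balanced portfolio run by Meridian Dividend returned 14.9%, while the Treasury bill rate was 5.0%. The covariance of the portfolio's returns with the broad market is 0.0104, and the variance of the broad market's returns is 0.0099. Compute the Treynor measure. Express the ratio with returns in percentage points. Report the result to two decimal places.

9.42

β = Cov / Var = 0.0104 / 0.0099 = 1.0505
Treynor = (Rp − Rf) / β = (14.9% − 5.0%) / 1.0505 = 9.90 / 1.0505 = 9.4241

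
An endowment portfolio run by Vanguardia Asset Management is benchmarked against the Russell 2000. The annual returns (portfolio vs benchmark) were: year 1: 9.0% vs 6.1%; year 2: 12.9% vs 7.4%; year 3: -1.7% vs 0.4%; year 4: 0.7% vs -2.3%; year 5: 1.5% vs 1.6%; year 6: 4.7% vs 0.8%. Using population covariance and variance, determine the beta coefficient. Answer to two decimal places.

1.34

r̄p = 4.5167%,  r̄m = 2.3333%
Cov = Σ(rp − r̄p)(rm − r̄m) / 6 = 15.1661
Var(rm) = Σ(rm − r̄m)² / 6 = 11.3256
β = Cov / Var = 15.1661 / 11.3256 = 1.3391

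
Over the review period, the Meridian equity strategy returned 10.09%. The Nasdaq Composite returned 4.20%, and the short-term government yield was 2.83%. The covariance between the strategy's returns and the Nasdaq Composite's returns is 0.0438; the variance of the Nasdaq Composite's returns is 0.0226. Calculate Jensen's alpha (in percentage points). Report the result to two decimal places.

4.60

β = Cov / Var = 0.0438 / 0.0226 = 1.9381
E[R] = Rf + β(Rm − Rf) = 2.83% + 1.9381 × (4.20% − 2.83%) = 5.4852%
α = Rp − E[R] = 10.09% − 5.4852% = 4.6048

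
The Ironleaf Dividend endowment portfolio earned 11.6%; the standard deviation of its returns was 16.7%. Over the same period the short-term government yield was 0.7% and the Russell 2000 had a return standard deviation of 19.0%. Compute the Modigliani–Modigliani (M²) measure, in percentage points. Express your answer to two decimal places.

13.10

Sharpe = (Rp − Rf) / σp = (11.6% − 0.7%) / 16.7% = 0.6527
M² = Rf + Sharpe × σm = 0.7% + 0.6527 × 19.0% = 13.1013%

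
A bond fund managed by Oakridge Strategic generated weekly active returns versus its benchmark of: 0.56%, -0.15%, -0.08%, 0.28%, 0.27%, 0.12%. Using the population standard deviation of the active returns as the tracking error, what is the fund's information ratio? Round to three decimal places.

0.699

r̄ = (0.56 − 0.15 − 0.08 + 0.28 + 0.27 + 0.12) / 6 = 0.1667%
Σ(r − r̄)² = (0.56 − 0.1667)² + (-0.15 − 0.1667)² + (-0.08 − 0.1667)² + … = 0.3415
σ = √[0.3415 / 6] = 0.2386%
IR = r̄ / tracking error = 0.1667 / 0.2386 = 0.6987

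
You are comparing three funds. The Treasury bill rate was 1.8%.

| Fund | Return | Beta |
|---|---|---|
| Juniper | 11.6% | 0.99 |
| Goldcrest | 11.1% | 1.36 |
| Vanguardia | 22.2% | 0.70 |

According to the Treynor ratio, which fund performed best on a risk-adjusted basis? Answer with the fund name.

Juniper: Treynor = (11.6% − 1.8%) / 0.99 = 9.899
Goldcrest: Treynor = (11.1% − 1.8%) / 1.36 = 6.838
Vanguardia: Treynor = (22.2% − 1.8%) / 0.70 = 29.143
Highest: Vanguardia (29.143).

Vanguardia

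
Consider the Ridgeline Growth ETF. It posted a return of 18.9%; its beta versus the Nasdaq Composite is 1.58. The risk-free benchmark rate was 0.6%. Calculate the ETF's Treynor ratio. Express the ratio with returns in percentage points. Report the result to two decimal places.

11.58

Treynor = (Rp − Rf) / β = (18.9% − 0.6%) / 1.58 = 18.30 / 1.58 = 11.5823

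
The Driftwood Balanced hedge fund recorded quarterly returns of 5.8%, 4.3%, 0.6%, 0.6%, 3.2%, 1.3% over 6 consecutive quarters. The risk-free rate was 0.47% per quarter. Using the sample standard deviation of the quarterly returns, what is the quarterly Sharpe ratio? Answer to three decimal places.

1.005

Mean return r̄ = 15.80 / 6 = 2.6333%
Sample σ = √[Σ(r − r̄)² / 5] = √[23.1733 / 5] = √4.6347 = 2.1528%
Sharpe = (r̄ − rf) / σ = (2.6333 − 0.47) / 2.1528 = 2.1633 / 2.1528 = 1.0049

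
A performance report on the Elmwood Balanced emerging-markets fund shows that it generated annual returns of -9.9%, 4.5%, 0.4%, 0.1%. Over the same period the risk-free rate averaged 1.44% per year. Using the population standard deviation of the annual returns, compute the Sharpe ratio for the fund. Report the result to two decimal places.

r̄ = (-9.9 + 4.5 + 0.4 + 0.1) / 4 = -4.90 / 4 = -1.2250%
Population σ = √[Σ(r − r̄)² / 4] = √[112.4275 / 4] = √28.1069 = 5.3016%
Sharpe = (r̄ − rf) / σ = (-1.2250 − 1.44) / 5.3016 = -2.6650 / 5.3016 = -0.5027

-0.50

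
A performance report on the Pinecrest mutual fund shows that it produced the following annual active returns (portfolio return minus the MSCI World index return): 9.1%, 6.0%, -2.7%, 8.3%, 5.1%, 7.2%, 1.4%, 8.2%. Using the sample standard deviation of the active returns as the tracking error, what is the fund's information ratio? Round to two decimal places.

Mean return r̄ = 42.60 / 8 = 5.3250%
Σ(r − r̄)² = 115.1950; sample σ = √(115.1950/7) = 4.0567%
IR = r̄ / tracking error = 5.3250 / 4.0567 = 1.3126

1.31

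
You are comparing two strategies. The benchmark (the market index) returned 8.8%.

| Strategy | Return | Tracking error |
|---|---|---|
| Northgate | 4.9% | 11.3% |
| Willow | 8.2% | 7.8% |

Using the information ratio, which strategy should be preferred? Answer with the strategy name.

Northgate: IR = (4.9% − 8.8%) / 11.3% = -0.345
Willow: IR = (8.2% − 8.8%) / 7.8% = -0.077
Highest: Willow (-0.077).

Willow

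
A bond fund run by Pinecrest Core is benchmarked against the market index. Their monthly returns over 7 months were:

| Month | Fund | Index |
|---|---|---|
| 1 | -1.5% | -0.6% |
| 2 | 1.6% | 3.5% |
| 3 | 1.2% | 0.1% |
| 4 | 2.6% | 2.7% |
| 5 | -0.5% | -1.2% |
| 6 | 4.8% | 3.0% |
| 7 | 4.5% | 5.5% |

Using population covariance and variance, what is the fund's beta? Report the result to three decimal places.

r̄p = 1.8143%,  r̄m = 1.8571%
Cov = Σ(rp − r̄p)(rm − r̄m) / 7 = 4.2578
Var(rm) = Σ(rm − r̄m)² / 7 = 5.2082
β = Cov / Var = 4.2578 / 5.2082 = 0.8175

0.818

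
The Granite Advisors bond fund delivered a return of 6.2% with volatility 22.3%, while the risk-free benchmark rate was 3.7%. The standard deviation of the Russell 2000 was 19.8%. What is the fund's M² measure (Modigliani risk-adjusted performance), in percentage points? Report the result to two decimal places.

5.92

Sharpe = (Rp − Rf) / σp = (6.2% − 3.7%) / 22.3% = 0.1121
M² = Rf + Sharpe × σm = 3.7% + 0.1121 × 19.8% = 5.9196%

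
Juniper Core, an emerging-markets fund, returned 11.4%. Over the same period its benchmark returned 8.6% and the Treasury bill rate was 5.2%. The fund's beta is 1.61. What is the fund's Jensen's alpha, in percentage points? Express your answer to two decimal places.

0.73

CAPM expected return = Rf + β(Rm − Rf) = 5.2% + 1.61 × (8.6% − 5.2%) = 5.2 + 1.61 × 3.40 = 10.6740%
Jensen's α = Rp − E[R] = 11.4% − 10.6740% = 0.7260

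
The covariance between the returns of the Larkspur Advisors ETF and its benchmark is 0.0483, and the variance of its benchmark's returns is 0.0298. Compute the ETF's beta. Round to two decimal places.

β = Cov(Rp, Rm) / Var(Rm) = 0.0483 / 0.0298 = 1.6208

1.62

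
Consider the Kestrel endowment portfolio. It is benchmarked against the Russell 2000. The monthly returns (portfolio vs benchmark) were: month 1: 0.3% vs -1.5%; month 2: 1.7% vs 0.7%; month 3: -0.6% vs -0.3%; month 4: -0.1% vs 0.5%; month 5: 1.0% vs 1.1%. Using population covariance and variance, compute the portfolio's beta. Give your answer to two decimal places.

0.41

r̄p = 0.4600%,  r̄m = 0.1000%
Cov = Σ(rp − r̄p)(rm − r̄m) / 5 = 0.3480
Var(rm) = Σ(rm − r̄m)² / 5 = 0.8480
β = Cov / Var = 0.3480 / 0.8480 = 0.4104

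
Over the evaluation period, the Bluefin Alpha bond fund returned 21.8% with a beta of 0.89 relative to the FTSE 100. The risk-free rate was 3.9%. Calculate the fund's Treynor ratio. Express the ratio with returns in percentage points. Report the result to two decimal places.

Treynor = (Rp − Rf) / β = (21.8% − 3.9%) / 0.89 = 17.90 / 0.89 = 20.1124

20.11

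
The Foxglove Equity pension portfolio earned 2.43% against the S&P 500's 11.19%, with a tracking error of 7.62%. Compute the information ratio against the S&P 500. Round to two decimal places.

-1.15

IR = (Rp − Rb) / TE = (2.43% − 11.19%) / 7.62% = -8.76% / 7.62% = -1.1496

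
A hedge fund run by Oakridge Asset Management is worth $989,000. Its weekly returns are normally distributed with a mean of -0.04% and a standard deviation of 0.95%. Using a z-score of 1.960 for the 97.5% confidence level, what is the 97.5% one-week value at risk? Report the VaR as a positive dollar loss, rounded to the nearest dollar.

Return at the 97.5% tail: μ − z·σ = -0.04% − 1.960 × 0.95% = -0.04 − 1.8620 = -1.9020%
VaR = −(-1.9020%) × $989,000 = 1.9020% × $989,000 = $18,811

$18,811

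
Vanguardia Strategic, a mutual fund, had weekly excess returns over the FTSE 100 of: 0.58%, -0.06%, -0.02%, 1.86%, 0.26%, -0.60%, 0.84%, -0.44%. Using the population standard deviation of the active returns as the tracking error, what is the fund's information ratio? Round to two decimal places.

0.41

Mean return r̄ = 2.420 / 8 = 0.3025%
Σ(r − r̄)² = (0.58 − 0.3025)² + (-0.06 − 0.3025)² + (-0.02 − 0.3025)² + … = 4.3948
population σ = √(4.3948 / 8) = √0.5494 = 0.7412%
IR = r̄ / tracking error = 0.3025 / 0.7412 = 0.4081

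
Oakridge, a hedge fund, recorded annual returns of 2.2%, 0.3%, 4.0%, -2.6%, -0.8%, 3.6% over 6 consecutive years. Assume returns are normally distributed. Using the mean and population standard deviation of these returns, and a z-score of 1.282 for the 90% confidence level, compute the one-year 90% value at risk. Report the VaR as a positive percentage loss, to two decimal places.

Mean return μ = 6.70 / 6 = 1.1167%
Σ(r − μ)² = 33.8083; population σ = √(33.8083/6) = 2.3738%
VaR = −(μ − z·σ) = −(1.1167 − 1.282 × 2.3738) = −(-1.9265) = 1.9265%

1.93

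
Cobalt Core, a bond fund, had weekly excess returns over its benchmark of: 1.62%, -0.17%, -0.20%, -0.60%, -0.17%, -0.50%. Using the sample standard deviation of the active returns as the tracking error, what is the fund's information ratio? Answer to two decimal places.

Mean return r̄ = -0.020 / 6 = -0.0033%
Σ(r − r̄)² = (1.62 − (-0.0033))² + (-0.17 − (-0.0033))² + (-0.2 − (-0.0033))² + … = 3.3321
sample σ = √(3.3321 / 5) = √0.6664 = 0.8163%
IR = r̄ / tracking error = -0.0033 / 0.8163 = -0.0040

0.00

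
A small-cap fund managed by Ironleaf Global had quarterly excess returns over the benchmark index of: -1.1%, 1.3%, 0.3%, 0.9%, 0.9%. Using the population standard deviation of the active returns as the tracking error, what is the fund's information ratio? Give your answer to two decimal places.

0.55

r̄ = (-1.1 + 1.3 + 0.3 + 0.9 + 0.9) / 5 = 0.4600%
Population std dev = √[3.5520 / 5] = 0.8429%
IR = r̄ / tracking error = 0.4600 / 0.8429 = 0.5457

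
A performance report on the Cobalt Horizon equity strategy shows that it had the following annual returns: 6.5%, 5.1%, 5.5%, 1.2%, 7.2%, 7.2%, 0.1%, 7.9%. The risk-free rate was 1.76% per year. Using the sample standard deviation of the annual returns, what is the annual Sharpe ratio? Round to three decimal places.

1.146

Mean return r̄ = 40.70 / 8 = 5.0875%
Σ(r − r̄)² = 58.9888; sample σ = √(58.9888/7) = 2.9029%
Sharpe = (r̄ − rf) / σ = (5.0875 − 1.76) / 2.9029 = 3.3275 / 2.9029 = 1.1463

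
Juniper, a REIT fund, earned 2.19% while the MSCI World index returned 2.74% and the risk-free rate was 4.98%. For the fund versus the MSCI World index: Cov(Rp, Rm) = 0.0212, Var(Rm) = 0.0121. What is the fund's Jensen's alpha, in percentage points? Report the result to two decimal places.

β = Cov / Var = 0.0212 / 0.0121 = 1.7521
E[R] = Rf + β(Rm − Rf) = 4.98% + 1.7521 × (2.74% − 4.98%) = 1.0553%
α = Rp − E[R] = 2.19% − 1.0553% = 1.1347

1.13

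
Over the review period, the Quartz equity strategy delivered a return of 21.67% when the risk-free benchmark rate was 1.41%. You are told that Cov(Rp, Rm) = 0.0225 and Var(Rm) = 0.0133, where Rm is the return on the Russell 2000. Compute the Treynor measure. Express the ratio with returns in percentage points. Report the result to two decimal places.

β = Cov / Var = 0.0225 / 0.0133 = 1.6917
Treynor = (Rp − Rf) / β = (21.67% − 1.41%) / 1.6917 = 20.26 / 1.6917 = 11.9761

11.98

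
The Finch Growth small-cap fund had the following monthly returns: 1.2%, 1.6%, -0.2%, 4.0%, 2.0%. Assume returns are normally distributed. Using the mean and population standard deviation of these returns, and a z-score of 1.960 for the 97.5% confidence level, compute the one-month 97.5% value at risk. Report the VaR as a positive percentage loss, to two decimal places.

Mean return r̄ = 8.60 / 5 = 1.7200%
Population std dev = √[9.2480 / 5] = 1.3600%
VaR = −(r̄ − z·σ) = −(1.7200 − 1.960 × 1.3600) = −(-0.9456) = 0.9456%

0.95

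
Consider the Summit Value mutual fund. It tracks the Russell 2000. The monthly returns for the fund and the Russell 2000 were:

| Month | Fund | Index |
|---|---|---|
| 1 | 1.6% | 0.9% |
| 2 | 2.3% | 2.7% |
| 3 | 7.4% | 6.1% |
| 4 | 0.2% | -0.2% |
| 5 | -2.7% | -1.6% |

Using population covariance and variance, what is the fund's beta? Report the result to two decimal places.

1.22

r̄p = 1.7600%,  r̄m = 1.5800%
Cov = Σ(rp − r̄p)(rm − r̄m) / 5 = 8.6332
Var(rm) = Σ(rm − r̄m)² / 5 = 7.0856
β = Cov / Var = 8.6332 / 7.0856 = 1.2184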